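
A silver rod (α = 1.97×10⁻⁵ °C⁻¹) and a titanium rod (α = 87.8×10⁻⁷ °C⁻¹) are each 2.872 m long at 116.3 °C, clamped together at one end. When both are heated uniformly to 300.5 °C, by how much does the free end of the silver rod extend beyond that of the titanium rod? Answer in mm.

ΔT = 184.2 K
silver: ΔL = 1.97×10⁻⁵ × 2.872 m × 184.2 = 1.0422×10⁻² m = 10.422 mm
titanium: ΔL = 87.8×10⁻⁷ × 2.872 m × 184.2 = 4.6448×10⁻³ m = 4.6448 mm
difference = 10.422 − 4.6448 = 5.7772 mm

5.78 mm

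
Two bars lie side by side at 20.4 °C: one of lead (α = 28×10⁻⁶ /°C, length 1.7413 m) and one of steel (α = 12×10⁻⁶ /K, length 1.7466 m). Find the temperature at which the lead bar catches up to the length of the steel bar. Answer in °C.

T = 211.1 °C

L₁(1 + α₁ΔT) = L₂(1 + α₂ΔT) ⇒ ΔT = (L₂ − L₁)/(α₁L₁ − α₂L₂)
L₂ − L₁ = 1.7466 − 1.7413 = 5.30×10⁻³ m
α₁L₁ − α₂L₂ = 28×10⁻⁶×1.7413 − 12×10⁻⁶×1.7466 = 2.77972×10⁻⁵ m/K
ΔT = 5.30×10⁻³ / 2.77972×10⁻⁵ = 190.667 K
T = 20.4 + 190.667 = 211.067 °C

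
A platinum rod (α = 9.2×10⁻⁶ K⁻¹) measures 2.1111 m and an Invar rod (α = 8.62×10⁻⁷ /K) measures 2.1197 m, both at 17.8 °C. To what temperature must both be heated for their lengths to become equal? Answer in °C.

T = 506.6 °C

L₁(1 + α₁ΔT) = L₂(1 + α₂ΔT) ⇒ ΔT = (L₂ − L₁)/(α₁L₁ − α₂L₂)
L₂ − L₁ = 2.1197 − 2.1111 = 8.60×10⁻³ m
α₁L₁ − α₂L₂ = 9.2×10⁻⁶×2.1111 − 8.62×10⁻⁷×2.1197 = 1.75949386×10⁻⁵ m/K
ΔT = 8.60×10⁻³ / 1.75949386×10⁻⁵ = 488.777 K
T = 17.8 + 488.777 = 506.577 °C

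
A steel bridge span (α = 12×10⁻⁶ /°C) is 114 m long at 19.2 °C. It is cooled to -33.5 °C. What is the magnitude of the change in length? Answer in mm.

ΔL = 72.1 mm

|ΔT| = |-33.5 − 19.2| = 52.7 K
ΔL = αL₀ΔT = (12×10⁻⁶)(114)(52.7) = 7.21×10⁻² m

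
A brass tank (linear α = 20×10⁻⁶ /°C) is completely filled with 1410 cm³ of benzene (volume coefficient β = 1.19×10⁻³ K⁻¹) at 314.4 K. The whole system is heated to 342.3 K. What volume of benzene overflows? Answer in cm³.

The tank also expands: β_container ≈ 3α = 6.0×10⁻⁵ /K
Net overflow = V₀(β_liq − 3α_cont)ΔT
β − 3α = 1.19×10⁻³ − 6.0×10⁻⁵ = 1.13×10⁻³ /K; ΔT = 27.9 K
ΔV = 1410 × 1.13×10⁻³ × 27.9 = 44.5 cm³

44.5 cm³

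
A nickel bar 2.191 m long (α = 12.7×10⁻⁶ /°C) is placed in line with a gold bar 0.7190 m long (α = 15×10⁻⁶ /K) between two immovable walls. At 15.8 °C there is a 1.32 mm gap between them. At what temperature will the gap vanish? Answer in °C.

T = 50.0 °C

α₁L₁ = 2.78257×10⁻⁵ m/K, α₂L₂ = 1.0785×10⁻⁵ m/K → total 3.86107×10⁻⁵ m/K
ΔT = g/(α₁L₁+α₂L₂) = 1.32×10⁻³ / 3.86107×10⁻⁵ = 34.187 K
T = 15.8 + 34.187 = 49.987 °C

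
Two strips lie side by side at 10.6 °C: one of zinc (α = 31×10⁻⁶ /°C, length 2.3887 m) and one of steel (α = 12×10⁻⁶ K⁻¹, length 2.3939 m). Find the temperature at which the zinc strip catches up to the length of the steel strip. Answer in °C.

T = 125.3 °C

Equal length when α₁L₁ΔT − α₂L₂ΔT = L₂ − L₁ = 5.20×10⁻³ m
α₁L₁ = 7.40497×10⁻⁵, α₂L₂ = 2.87268×10⁻⁵ → Δ(αL) = 4.53229×10⁻⁵ m/K
ΔT = 5.20×10⁻³ / 4.53229×10⁻⁵ = 114.732 K, so T = 10.6 + 114.732 = 125.332 °C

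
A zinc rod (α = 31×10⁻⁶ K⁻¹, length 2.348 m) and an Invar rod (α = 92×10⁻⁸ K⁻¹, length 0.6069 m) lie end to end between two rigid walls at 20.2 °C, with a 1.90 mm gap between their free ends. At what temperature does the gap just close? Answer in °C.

α₁L₁ = 7.2788×10⁻⁵ m/K, α₂L₂ = 5.58348×10⁻⁷ m/K → total 7.3346348×10⁻⁵ m/K
ΔT = g/(α₁L₁+α₂L₂) = 1.90×10⁻³ / 7.3346348×10⁻⁵ = 25.904 K
T = 20.2 + 25.904 = 46.104 °C

T = 46.1 °C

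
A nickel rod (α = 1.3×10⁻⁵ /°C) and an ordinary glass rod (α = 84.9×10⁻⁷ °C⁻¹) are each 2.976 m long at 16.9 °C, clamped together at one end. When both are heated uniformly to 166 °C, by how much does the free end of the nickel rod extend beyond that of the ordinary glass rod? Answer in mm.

ΔT = 149.1 K
nickel: ΔL = 1.3×10⁻⁵ × 2.976 m × 149.1 = 5.7684×10⁻³ m = 5.7684 mm
ordinary glass: ΔL = 84.9×10⁻⁷ × 2.976 m × 149.1 = 3.7672×10⁻³ m = 3.7672 mm
difference = 5.7684 − 3.7672 = 2.0012 mm

2.00 mm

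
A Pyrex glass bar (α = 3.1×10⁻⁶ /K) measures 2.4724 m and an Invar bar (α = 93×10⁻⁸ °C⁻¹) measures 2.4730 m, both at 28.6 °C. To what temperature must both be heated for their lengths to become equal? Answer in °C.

T = 140.4 °C

Equal length when α₁L₁ΔT − α₂L₂ΔT = L₂ − L₁ = 6.00×10⁻⁴ m
α₁L₁ = 7.66444×10⁻⁶, α₂L₂ = 2.29989×10⁻⁶ → Δ(αL) = 5.36455×10⁻⁶ m/K
ΔT = 6.00×10⁻⁴ / 5.36455×10⁻⁶ = 111.845 K, so T = 28.6 + 111.845 = 140.445 °C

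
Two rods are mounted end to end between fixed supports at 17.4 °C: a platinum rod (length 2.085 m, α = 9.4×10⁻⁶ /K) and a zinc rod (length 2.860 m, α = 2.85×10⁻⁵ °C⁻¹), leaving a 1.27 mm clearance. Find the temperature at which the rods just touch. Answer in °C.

T = 30.0 °C

α₁L₁ = 1.9599×10⁻⁵ m/K, α₂L₂ = 8.151×10⁻⁵ m/K → total 1.01109×10⁻⁴ m/K
ΔT = g/(α₁L₁+α₂L₂) = 1.27×10⁻³ / 1.01109×10⁻⁴ = 12.561 K
T = 17.4 + 12.561 = 29.961 °C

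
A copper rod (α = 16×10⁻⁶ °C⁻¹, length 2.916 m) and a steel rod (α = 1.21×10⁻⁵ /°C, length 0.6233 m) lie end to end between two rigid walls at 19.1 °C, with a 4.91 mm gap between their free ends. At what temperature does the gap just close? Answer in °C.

α₁L₁ = 4.6656×10⁻⁵ m/K, α₂L₂ = 7.54193×10⁻⁶ m/K → total 5.419793×10⁻⁵ m/K
ΔT = g/(α₁L₁+α₂L₂) = 4.91×10⁻³ / 5.419793×10⁻⁵ = 90.59 K
T = 19.1 + 90.59 = 109.69 °C

T = 110 °C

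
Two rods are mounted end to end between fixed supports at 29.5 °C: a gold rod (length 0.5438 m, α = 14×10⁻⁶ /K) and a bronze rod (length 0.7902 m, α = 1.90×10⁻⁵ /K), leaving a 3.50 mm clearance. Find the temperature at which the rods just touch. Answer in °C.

T = 184 °C

Gap closes when ΔL₁ + ΔL₂ = 3.50 mm = 3.50×10⁻³ m
(α₁L₁ + α₂L₂)ΔT = g
α₁L₁ + α₂L₂ = 14×10⁻⁶×0.5438 + 1.90×10⁻⁵×0.7902 = 2.2627×10⁻⁵ m/K
ΔT = 3.50×10⁻³ / 2.2627×10⁻⁵ = 154.68 K
T = 29.5 + 154.68 = 184.18 °C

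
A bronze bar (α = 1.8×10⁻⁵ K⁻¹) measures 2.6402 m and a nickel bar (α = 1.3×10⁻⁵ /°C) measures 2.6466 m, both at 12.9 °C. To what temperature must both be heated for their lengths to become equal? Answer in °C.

Equal length when α₁L₁ΔT − α₂L₂ΔT = L₂ − L₁ = 6.40×10⁻³ m
α₁L₁ = 4.75236×10⁻⁵, α₂L₂ = 3.44058×10⁻⁵ → Δ(αL) = 1.31178×10⁻⁵ m/K
ΔT = 6.40×10⁻³ / 1.31178×10⁻⁵ = 487.887 K, so T = 12.9 + 487.887 = 500.787 °C

T = 500.8 °C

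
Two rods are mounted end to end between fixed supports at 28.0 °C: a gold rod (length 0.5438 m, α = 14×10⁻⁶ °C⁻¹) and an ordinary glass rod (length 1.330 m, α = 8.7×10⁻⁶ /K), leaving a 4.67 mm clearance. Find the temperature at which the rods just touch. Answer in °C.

T = 271 °C

α₁L₁ = 7.6132×10⁻⁶ m/K, α₂L₂ = 1.1571×10⁻⁵ m/K → total 1.91842×10⁻⁵ m/K
ΔT = g/(α₁L₁+α₂L₂) = 4.67×10⁻³ / 1.91842×10⁻⁵ = 243.43 K
T = 28.0 + 243.43 = 271.43 °C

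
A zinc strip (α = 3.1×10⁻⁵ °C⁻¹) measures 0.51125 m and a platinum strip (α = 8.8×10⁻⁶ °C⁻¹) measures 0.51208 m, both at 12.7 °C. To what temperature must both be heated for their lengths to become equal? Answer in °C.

L₁(1 + α₁ΔT) = L₂(1 + α₂ΔT) ⇒ ΔT = (L₂ − L₁)/(α₁L₁ − α₂L₂)
L₂ − L₁ = 0.51208 − 0.51125 = 8.30×10⁻⁴ m
α₁L₁ − α₂L₂ = 3.1×10⁻⁵×0.51125 − 8.8×10⁻⁶×0.51208 = 1.1342446×10⁻⁵ m/K
ΔT = 8.30×10⁻⁴ / 1.1342446×10⁻⁵ = 73.1765 K
T = 12.7 + 73.1765 = 85.8765 °C

T = 85.88 °C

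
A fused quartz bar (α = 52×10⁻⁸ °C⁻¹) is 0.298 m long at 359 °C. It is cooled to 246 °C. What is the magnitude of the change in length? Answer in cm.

|ΔT| = |246 − 359| = 113 K
ΔL = αL₀ΔT = (52×10⁻⁸)(0.298)(113) = 1.75×10⁻⁵ m

ΔL = 0.00175 cm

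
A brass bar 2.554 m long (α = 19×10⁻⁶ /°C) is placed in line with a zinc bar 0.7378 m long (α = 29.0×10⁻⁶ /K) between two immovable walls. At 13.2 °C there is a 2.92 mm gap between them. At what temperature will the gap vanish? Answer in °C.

T = 55.0 °C

Gap closes when ΔL₁ + ΔL₂ = 2.92 mm = 2.92×10⁻³ m
(α₁L₁ + α₂L₂)ΔT = g
α₁L₁ + α₂L₂ = 19×10⁻⁶×2.554 + 29.0×10⁻⁶×0.7378 = 6.99222×10⁻⁵ m/K
ΔT = 2.92×10⁻³ / 6.99222×10⁻⁵ = 41.761 K
T = 13.2 + 41.761 = 54.961 °C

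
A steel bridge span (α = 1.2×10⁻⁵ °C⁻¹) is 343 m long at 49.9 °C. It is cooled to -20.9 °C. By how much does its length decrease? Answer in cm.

ΔL = 29.1 cm

|ΔT| = |-20.9 − 49.9| = 70.8 K
ΔL = αL₀ΔT = (1.2×10⁻⁵)(343)(70.8) = 2.91×10⁻¹ m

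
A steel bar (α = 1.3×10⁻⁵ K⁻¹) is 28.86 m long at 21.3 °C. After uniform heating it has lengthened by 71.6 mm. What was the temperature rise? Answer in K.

ΔT = 191 K

ΔL = αL₀ΔT ⇒ ΔT = ΔL / (αL₀)
ΔT = 71.6×10⁻³ m / (1.3×10⁻⁵ × 28.86 m) = 190.84 K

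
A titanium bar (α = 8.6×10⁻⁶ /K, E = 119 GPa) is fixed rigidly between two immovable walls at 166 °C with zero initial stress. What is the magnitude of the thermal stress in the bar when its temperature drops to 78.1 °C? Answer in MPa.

σ = 90.0 MPa

Fully constrained: the free strain ε = αΔT is blocked, so σ = Eε = EαΔT.
|ΔT| = 87.9 K
σ = 119×10⁹ × 8.6×10⁻⁶ × 87.9 = 9.00×10⁷ Pa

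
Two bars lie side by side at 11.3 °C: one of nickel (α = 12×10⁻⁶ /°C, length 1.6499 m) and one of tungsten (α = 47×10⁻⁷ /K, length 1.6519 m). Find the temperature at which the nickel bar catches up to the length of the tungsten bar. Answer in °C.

L₁(1 + α₁ΔT) = L₂(1 + α₂ΔT) ⇒ ΔT = (L₂ − L₁)/(α₁L₁ − α₂L₂)
L₂ − L₁ = 1.6519 − 1.6499 = 2.00×10⁻³ m
α₁L₁ − α₂L₂ = 12×10⁻⁶×1.6499 − 47×10⁻⁷×1.6519 = 1.203487×10⁻⁵ m/K
ΔT = 2.00×10⁻³ / 1.203487×10⁻⁵ = 166.184 K
T = 11.3 + 166.184 = 177.484 °C

T = 177.5 °C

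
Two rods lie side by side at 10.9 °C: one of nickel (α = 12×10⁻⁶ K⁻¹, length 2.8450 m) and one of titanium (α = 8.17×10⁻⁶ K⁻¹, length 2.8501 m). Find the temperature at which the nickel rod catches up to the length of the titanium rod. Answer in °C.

Equal length when α₁L₁ΔT − α₂L₂ΔT = L₂ − L₁ = 5.10×10⁻³ m
α₁L₁ = 3.414×10⁻⁵, α₂L₂ = 2.3285317×10⁻⁵ → Δ(αL) = 1.0854683×10⁻⁵ m/K
ΔT = 5.10×10⁻³ / 1.0854683×10⁻⁵ = 469.843 K, so T = 10.9 + 469.843 = 480.743 °C

T = 480.7 °C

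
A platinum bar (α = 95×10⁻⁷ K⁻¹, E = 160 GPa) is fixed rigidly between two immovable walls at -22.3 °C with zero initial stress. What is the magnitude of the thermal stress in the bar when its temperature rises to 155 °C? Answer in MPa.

σ = 269 MPa

Fully constrained: the free strain ε = αΔT is blocked, so σ = Eε = EαΔT.
|ΔT| = 177.3 K
σ = 160×10⁹ × 95×10⁻⁷ × 177.3 = 2.69×10⁸ Pa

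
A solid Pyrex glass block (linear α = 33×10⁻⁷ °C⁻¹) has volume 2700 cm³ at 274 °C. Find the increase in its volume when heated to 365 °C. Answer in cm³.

Isotropic solid: β ≈ 3α = 9.9×10⁻⁶ /K; ΔT = 91 K
ΔV = 3αV₀ΔT = 3(33×10⁻⁷)(2700)(91) = 2.43 cm³

ΔV = 2.43 cm³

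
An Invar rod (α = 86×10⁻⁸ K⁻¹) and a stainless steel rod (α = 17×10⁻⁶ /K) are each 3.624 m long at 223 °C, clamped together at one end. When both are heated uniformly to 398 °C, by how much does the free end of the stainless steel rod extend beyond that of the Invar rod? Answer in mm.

ΔT = 175 K
Invar: ΔL = 86×10⁻⁸ × 3.624 m × 175 = 5.4541×10⁻⁴ m = 0.54541 mm
stainless steel: ΔL = 17×10⁻⁶ × 3.624 m × 175 = 1.0781×10⁻² m = 10.781 mm
difference = 10.781 − 0.54541 = 10.23559 mm

10.2 mm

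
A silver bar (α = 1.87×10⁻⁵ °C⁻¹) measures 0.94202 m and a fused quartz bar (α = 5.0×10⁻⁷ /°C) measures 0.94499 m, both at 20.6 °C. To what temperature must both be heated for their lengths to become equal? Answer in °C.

T = 193.8 °C

L₁(1 + α₁ΔT) = L₂(1 + α₂ΔT) ⇒ ΔT = (L₂ − L₁)/(α₁L₁ − α₂L₂)
L₂ − L₁ = 0.94499 − 0.94202 = 2.97×10⁻³ m
α₁L₁ − α₂L₂ = 1.87×10⁻⁵×0.94202 − 5.0×10⁻⁷×0.94499 = 1.7143279×10⁻⁵ m/K
ΔT = 2.97×10⁻³ / 1.7143279×10⁻⁵ = 173.246 K
T = 20.6 + 173.246 = 193.846 °C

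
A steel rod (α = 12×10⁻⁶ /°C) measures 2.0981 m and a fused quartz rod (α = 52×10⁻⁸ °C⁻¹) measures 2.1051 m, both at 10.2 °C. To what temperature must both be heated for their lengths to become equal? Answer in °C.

Equal length when α₁L₁ΔT − α₂L₂ΔT = L₂ − L₁ = 7.00×10⁻³ m
α₁L₁ = 2.51772×10⁻⁵, α₂L₂ = 1.094652×10⁻⁶ → Δ(αL) = 2.4082548×10⁻⁵ m/K
ΔT = 7.00×10⁻³ / 2.4082548×10⁻⁵ = 290.667 K, so T = 10.2 + 290.667 = 300.867 °C

T = 300.9 °C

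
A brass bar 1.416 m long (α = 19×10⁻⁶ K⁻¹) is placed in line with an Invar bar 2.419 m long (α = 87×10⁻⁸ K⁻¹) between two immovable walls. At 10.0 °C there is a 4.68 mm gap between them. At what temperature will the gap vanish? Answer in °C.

Gap closes when ΔL₁ + ΔL₂ = 4.68 mm = 4.68×10⁻³ m
(α₁L₁ + α₂L₂)ΔT = g
α₁L₁ + α₂L₂ = 19×10⁻⁶×1.416 + 87×10⁻⁸×2.419 = 2.900853×10⁻⁵ m/K
ΔT = 4.68×10⁻³ / 2.900853×10⁻⁵ = 161.33 K
T = 10.0 + 161.33 = 171.33 °C

T = 171 °C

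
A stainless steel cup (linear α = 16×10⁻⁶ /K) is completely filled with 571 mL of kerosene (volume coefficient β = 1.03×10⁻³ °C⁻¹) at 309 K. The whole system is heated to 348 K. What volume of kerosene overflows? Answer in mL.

21.9 mL

The cup also expands: β_container ≈ 3α = 4.8×10⁻⁵ /K
Net overflow = V₀(β_liq − 3α_cont)ΔT
β − 3α = 1.03×10⁻³ − 4.8×10⁻⁵ = 9.82×10⁻⁴ /K; ΔT = 39 K
ΔV = 571 × 9.82×10⁻⁴ × 39 = 21.9 mL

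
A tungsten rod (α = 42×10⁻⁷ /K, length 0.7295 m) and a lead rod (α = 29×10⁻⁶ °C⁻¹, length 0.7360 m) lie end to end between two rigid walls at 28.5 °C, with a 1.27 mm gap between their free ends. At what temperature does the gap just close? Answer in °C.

T = 80.5 °C

Gap closes when ΔL₁ + ΔL₂ = 1.27 mm = 1.27×10⁻³ m
(α₁L₁ + α₂L₂)ΔT = g
α₁L₁ + α₂L₂ = 42×10⁻⁷×0.7295 + 29×10⁻⁶×0.7360 = 2.44079×10⁻⁵ m/K
ΔT = 1.27×10⁻³ / 2.44079×10⁻⁵ = 52.032 K
T = 28.5 + 52.032 = 80.532 °C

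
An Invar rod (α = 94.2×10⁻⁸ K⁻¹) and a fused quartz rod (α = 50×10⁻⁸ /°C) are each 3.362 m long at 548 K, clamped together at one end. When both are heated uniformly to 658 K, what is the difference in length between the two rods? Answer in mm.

ΔT = 110 K
Invar: ΔL = 94.2×10⁻⁸ × 3.362 m × 110 = 3.4837×10⁻⁴ m = 0.34837 mm
fused quartz: ΔL = 50×10⁻⁸ × 3.362 m × 110 = 1.8491×10⁻⁴ m = 0.18491 mm
difference = 0.34837 − 0.18491 = 0.16346 mm

0.163 mm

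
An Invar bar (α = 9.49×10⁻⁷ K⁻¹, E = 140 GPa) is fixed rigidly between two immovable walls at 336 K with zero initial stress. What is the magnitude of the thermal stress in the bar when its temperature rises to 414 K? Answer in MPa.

Fully constrained: the free strain ε = αΔT is blocked, so σ = Eε = EαΔT.
|ΔT| = 78 K
σ = 140×10⁹ × 9.49×10⁻⁷ × 78 = 1.04×10⁷ Pa

σ = 10.4 MPa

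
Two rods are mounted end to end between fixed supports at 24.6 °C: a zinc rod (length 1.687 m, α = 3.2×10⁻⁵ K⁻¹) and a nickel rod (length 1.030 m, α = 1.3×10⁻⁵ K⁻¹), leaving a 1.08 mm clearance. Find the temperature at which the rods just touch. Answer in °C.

α₁L₁ = 5.3984×10⁻⁵ m/K, α₂L₂ = 1.339×10⁻⁵ m/K → total 6.7374×10⁻⁵ m/K
ΔT = g/(α₁L₁+α₂L₂) = 1.08×10⁻³ / 6.7374×10⁻⁵ = 16.030 K
T = 24.6 + 16.030 = 40.630 °C

T = 40.6 °C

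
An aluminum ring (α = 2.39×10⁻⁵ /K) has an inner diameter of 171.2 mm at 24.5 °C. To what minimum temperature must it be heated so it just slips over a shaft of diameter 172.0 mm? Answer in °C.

T = 220 °C

Required Δd = 172.0 − 171.2 = 0.8 mm
Δd = αd₀ΔT ⇒ ΔT = Δd/(αd₀) = 0.8 / (2.39×10⁻⁵ × 171.2) = 195.52 K
T_min = 24.5 + 195.52 = 220.02 °C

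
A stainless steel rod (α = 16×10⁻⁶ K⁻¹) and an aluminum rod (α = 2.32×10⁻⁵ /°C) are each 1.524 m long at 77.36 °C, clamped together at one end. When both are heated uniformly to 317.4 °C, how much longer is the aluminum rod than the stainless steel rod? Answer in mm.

2.63 mm

ΔT = 240.04 K
stainless steel: ΔL = 16×10⁻⁶ × 1.524 m × 240.04 = 5.8531×10⁻³ m = 5.8531 mm
aluminum: ΔL = 2.32×10⁻⁵ × 1.524 m × 240.04 = 8.4870×10⁻³ m = 8.4870 mm
difference = 8.4870 − 5.8531 = 2.6339 mm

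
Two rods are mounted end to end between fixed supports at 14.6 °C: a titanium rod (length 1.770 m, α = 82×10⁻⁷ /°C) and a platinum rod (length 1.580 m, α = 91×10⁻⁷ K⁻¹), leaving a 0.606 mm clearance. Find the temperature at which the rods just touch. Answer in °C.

Gap closes when ΔL₁ + ΔL₂ = 0.606 mm = 6.06×10⁻⁴ m
(α₁L₁ + α₂L₂)ΔT = g
α₁L₁ + α₂L₂ = 82×10⁻⁷×1.770 + 91×10⁻⁷×1.580 = 2.8892×10⁻⁵ m/K
ΔT = 6.06×10⁻⁴ / 2.8892×10⁻⁵ = 20.975 K
T = 14.6 + 20.975 = 35.575 °C

T = 35.6 °C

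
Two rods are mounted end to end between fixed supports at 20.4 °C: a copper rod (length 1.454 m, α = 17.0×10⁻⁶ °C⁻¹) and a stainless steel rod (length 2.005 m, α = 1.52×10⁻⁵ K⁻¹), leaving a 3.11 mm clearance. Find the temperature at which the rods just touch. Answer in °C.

T = 76.7 °C

Gap closes when ΔL₁ + ΔL₂ = 3.11 mm = 3.11×10⁻³ m
(α₁L₁ + α₂L₂)ΔT = g
α₁L₁ + α₂L₂ = 17.0×10⁻⁶×1.454 + 1.52×10⁻⁵×2.005 = 5.5194×10⁻⁵ m/K
ΔT = 3.11×10⁻³ / 5.5194×10⁻⁵ = 56.347 K
T = 20.4 + 56.347 = 76.747 °C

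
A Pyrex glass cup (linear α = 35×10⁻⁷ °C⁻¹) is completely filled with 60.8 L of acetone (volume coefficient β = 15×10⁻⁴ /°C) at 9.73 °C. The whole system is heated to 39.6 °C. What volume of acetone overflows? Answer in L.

2.71 L

The cup also expands: β_container ≈ 3α = 1.05×10⁻⁵ /K
Net overflow = V₀(β_liq − 3α_cont)ΔT
β − 3α = 1.50×10⁻³ − 1.05×10⁻⁵ = 1.4895×10⁻³ /K; ΔT = 29.87 K
ΔV = 60.8 × 1.4895×10⁻³ × 29.87 = 2.71 L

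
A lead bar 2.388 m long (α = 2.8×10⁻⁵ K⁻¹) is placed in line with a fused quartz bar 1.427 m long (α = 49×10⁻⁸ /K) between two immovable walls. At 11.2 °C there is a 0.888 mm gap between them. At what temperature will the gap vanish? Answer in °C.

α₁L₁ = 6.6864×10⁻⁵ m/K, α₂L₂ = 6.9923×10⁻⁷ m/K → total 6.756323×10⁻⁵ m/K
ΔT = g/(α₁L₁+α₂L₂) = 8.88×10⁻⁴ / 6.756323×10⁻⁵ = 13.143 K
T = 11.2 + 13.143 = 24.343 °C

T = 24.3 °C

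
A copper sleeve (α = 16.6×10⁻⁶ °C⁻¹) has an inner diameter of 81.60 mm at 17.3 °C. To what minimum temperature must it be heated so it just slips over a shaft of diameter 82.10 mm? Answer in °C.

T = 386 °C

Required Δd = 82.10 − 81.60 = 0.50 mm
Δd = αd₀ΔT ⇒ ΔT = Δd/(αd₀) = 0.50 / (16.6×10⁻⁶ × 81.60) = 369.12 K
T_min = 17.3 + 369.12 = 386.42 °C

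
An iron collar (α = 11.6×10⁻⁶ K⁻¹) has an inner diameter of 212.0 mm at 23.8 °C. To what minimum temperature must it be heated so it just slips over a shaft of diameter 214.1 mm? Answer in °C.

T = 878 °C

Required Δd = 214.1 − 212.0 = 2.1 mm
Δd = αd₀ΔT ⇒ ΔT = Δd/(αd₀) = 2.1 / (11.6×10⁻⁶ × 212.0) = 853.94 K
T_min = 23.8 + 853.94 = 877.74 °C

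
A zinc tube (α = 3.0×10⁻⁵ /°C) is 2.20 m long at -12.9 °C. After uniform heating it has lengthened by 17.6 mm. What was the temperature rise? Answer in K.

ΔT = 267 K

ΔL = αL₀ΔT ⇒ ΔT = ΔL / (αL₀)
ΔT = 17.6×10⁻³ m / (3.0×10⁻⁵ × 2.20 m) = 266.67 K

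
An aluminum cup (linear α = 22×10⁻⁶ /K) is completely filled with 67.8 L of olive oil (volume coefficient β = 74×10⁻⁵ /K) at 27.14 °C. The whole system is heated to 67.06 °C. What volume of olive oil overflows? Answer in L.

1.82 L

The cup also expands: β_container ≈ 3α = 6.6×10⁻⁵ /K
Net overflow = V₀(β_liq − 3α_cont)ΔT
β − 3α = 7.40×10⁻⁴ − 6.6×10⁻⁵ = 6.74×10⁻⁴ /K; ΔT = 39.92 K
ΔV = 67.8 × 6.74×10⁻⁴ × 39.92 = 1.82 L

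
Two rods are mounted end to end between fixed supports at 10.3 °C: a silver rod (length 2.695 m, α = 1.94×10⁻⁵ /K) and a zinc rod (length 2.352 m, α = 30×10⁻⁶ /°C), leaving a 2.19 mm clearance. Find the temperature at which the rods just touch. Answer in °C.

α₁L₁ = 5.2283×10⁻⁵ m/K, α₂L₂ = 7.056×10⁻⁵ m/K → total 1.22843×10⁻⁴ m/K
ΔT = g/(α₁L₁+α₂L₂) = 2.19×10⁻³ / 1.22843×10⁻⁴ = 17.828 K
T = 10.3 + 17.828 = 28.128 °C

T = 28.1 °C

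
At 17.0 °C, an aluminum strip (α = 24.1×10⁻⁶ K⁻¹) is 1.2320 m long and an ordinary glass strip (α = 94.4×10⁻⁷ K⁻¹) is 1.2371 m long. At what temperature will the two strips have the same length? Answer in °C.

L₁(1 + α₁ΔT) = L₂(1 + α₂ΔT) ⇒ ΔT = (L₂ − L₁)/(α₁L₁ − α₂L₂)
L₂ − L₁ = 1.2371 − 1.2320 = 5.10×10⁻³ m
α₁L₁ − α₂L₂ = 24.1×10⁻⁶×1.2320 − 94.4×10⁻⁷×1.2371 = 1.8012976×10⁻⁵ m/K
ΔT = 5.10×10⁻³ / 1.8012976×10⁻⁵ = 283.129 K
T = 17.0 + 283.129 = 300.129 °C

T = 300.1 °C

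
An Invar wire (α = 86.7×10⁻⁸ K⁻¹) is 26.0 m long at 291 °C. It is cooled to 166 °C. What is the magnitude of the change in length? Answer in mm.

ΔL = 2.82 mm

|ΔT| = |166 − 291| = 125 K
ΔL = αL₀ΔT = (86.7×10⁻⁸)(26.0)(125) = 2.82×10⁻³ m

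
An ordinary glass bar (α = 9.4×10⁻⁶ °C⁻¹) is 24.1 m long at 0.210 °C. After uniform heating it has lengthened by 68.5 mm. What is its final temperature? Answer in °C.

T = 303 °C

ΔL = αL₀ΔT ⇒ ΔT = ΔL / (αL₀)
ΔT = 68.5×10⁻³ m / (9.4×10⁻⁶ × 24.1 m) = 302.375 K
T = 0.210 + 302.375 = 302.585 °C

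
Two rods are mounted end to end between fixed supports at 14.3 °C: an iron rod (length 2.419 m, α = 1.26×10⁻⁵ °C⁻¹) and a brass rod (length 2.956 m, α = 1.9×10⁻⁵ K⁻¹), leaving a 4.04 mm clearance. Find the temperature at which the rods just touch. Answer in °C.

T = 60.9 °C

α₁L₁ = 3.04794×10⁻⁵ m/K, α₂L₂ = 5.6164×10⁻⁵ m/K → total 8.66434×10⁻⁵ m/K
ΔT = g/(α₁L₁+α₂L₂) = 4.04×10⁻³ / 8.66434×10⁻⁵ = 46.628 K
T = 14.3 + 46.628 = 60.928 °C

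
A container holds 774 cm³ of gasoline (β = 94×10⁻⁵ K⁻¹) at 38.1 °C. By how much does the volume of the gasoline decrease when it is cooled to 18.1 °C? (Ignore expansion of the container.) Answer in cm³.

|ΔT| = |18.1 − 38.1| = 20.0 K
ΔV = βV₀ΔT = (94×10⁻⁵)(774)(20.0) = 14.6 cm³

ΔV = 14.6 cm³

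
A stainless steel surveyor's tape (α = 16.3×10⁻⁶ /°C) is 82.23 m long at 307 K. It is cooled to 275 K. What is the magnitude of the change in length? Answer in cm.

ΔL = 4.29 cm

|ΔT| = |275 − 307| = 32 K
ΔL = αL₀ΔT = (16.3×10⁻⁶)(82.23)(32) = 4.29×10⁻² m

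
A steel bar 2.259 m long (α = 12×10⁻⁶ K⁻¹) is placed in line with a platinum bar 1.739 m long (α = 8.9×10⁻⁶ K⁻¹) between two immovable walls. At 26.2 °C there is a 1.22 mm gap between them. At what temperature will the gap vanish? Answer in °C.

T = 54.8 °C

Gap closes when ΔL₁ + ΔL₂ = 1.22 mm = 1.22×10⁻³ m
(α₁L₁ + α₂L₂)ΔT = g
α₁L₁ + α₂L₂ = 12×10⁻⁶×2.259 + 8.9×10⁻⁶×1.739 = 4.25851×10⁻⁵ m/K
ΔT = 1.22×10⁻³ / 4.25851×10⁻⁵ = 28.649 K
T = 26.2 + 28.649 = 54.849 °C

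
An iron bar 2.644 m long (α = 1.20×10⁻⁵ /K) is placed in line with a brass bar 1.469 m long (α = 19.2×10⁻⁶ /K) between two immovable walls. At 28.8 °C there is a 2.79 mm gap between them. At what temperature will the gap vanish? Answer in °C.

Gap closes when ΔL₁ + ΔL₂ = 2.79 mm = 2.79×10⁻³ m
(α₁L₁ + α₂L₂)ΔT = g
α₁L₁ + α₂L₂ = 1.20×10⁻⁵×2.644 + 19.2×10⁻⁶×1.469 = 5.99328×10⁻⁵ m/K
ΔT = 2.79×10⁻³ / 5.99328×10⁻⁵ = 46.552 K
T = 28.8 + 46.552 = 75.352 °C

T = 75.4 °C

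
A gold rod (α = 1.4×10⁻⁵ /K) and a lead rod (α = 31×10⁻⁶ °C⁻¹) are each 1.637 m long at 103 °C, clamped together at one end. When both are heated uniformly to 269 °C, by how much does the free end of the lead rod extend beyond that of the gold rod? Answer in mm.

ΔT = 166 K
gold: ΔL = 1.4×10⁻⁵ × 1.637 m × 166 = 3.8044×10⁻³ m = 3.8044 mm
lead: ΔL = 31×10⁻⁶ × 1.637 m × 166 = 8.4240×10⁻³ m = 8.4240 mm
difference = 8.4240 − 3.8044 = 4.6196 mm

4.62 mm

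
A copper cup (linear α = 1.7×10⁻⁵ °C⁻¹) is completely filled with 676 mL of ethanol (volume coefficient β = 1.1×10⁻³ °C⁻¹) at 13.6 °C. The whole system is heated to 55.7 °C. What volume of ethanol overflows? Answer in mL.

29.9 mL

The cup also expands: β_container ≈ 3α = 5.1×10⁻⁵ /K
Net overflow = V₀(β_liq − 3α_cont)ΔT
β − 3α = 1.10×10⁻³ − 5.1×10⁻⁵ = 1.049×10⁻³ /K; ΔT = 42.1 K
ΔV = 676 × 1.049×10⁻³ × 42.1 = 29.9 mL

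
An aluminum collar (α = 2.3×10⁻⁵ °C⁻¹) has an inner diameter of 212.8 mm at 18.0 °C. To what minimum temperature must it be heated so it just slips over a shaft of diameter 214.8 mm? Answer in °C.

Required Δd = 214.8 − 212.8 = 2.0 mm
Δd = αd₀ΔT ⇒ ΔT = Δd/(αd₀) = 2.0 / (2.3×10⁻⁵ × 212.8) = 408.63 K
T_min = 18.0 + 408.63 = 426.63 °C

T = 427 °C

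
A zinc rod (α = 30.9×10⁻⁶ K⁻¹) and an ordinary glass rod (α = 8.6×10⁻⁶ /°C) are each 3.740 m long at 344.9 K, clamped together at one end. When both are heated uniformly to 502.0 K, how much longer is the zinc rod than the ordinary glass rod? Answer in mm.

13.1 mm

ΔT = 157.1 K
zinc: ΔL = 30.9×10⁻⁶ × 3.740 m × 157.1 = 1.8155×10⁻² m = 18.155 mm
ordinary glass: ΔL = 8.6×10⁻⁶ × 3.740 m × 157.1 = 5.0530×10⁻³ m = 5.0530 mm
difference = 18.155 − 5.0530 = 13.102 mm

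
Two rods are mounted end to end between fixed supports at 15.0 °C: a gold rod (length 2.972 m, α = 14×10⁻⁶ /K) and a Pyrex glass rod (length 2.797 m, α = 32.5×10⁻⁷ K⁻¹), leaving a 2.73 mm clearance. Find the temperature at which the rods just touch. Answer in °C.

Gap closes when ΔL₁ + ΔL₂ = 2.73 mm = 2.73×10⁻³ m
(α₁L₁ + α₂L₂)ΔT = g
α₁L₁ + α₂L₂ = 14×10⁻⁶×2.972 + 32.5×10⁻⁷×2.797 = 5.069825×10⁻⁵ m/K
ΔT = 2.73×10⁻³ / 5.069825×10⁻⁵ = 53.848 K
T = 15.0 + 53.848 = 68.848 °C

T = 68.8 °C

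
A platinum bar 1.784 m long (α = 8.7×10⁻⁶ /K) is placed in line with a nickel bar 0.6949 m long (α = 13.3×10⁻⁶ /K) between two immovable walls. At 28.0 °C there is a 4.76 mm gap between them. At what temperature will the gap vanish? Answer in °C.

α₁L₁ = 1.55208×10⁻⁵ m/K, α₂L₂ = 9.24217×10⁻⁶ m/K → total 2.476297×10⁻⁵ m/K
ΔT = g/(α₁L₁+α₂L₂) = 4.76×10⁻³ / 2.476297×10⁻⁵ = 192.22 K
T = 28.0 + 192.22 = 220.22 °C

T = 220 °C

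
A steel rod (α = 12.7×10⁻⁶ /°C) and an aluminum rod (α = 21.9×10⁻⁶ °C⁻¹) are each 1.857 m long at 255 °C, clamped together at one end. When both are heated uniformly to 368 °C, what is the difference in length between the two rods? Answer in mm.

1.93 mm

ΔT = 113 K
steel: ΔL = 12.7×10⁻⁶ × 1.857 m × 113 = 2.6650×10⁻³ m = 2.6650 mm
aluminum: ΔL = 21.9×10⁻⁶ × 1.857 m × 113 = 4.5955×10⁻³ m = 4.5955 mm
difference = 4.5955 − 2.6650 = 1.9305 mm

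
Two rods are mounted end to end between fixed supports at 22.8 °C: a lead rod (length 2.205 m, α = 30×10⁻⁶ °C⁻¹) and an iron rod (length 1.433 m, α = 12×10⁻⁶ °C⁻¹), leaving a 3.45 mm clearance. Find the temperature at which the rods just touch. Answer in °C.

T = 64.2 °C

Gap closes when ΔL₁ + ΔL₂ = 3.45 mm = 3.45×10⁻³ m
(α₁L₁ + α₂L₂)ΔT = g
α₁L₁ + α₂L₂ = 30×10⁻⁶×2.205 + 12×10⁻⁶×1.433 = 8.3346×10⁻⁵ m/K
ΔT = 3.45×10⁻³ / 8.3346×10⁻⁵ = 41.394 K
T = 22.8 + 41.394 = 64.194 °C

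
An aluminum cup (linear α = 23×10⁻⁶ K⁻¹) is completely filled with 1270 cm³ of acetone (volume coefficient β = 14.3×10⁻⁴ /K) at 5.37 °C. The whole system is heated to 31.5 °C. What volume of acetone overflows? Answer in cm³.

45.2 cm³

The cup also expands: β_container ≈ 3α = 6.9×10⁻⁵ /K
Net overflow = V₀(β_liq − 3α_cont)ΔT
β − 3α = 1.43×10⁻³ − 6.9×10⁻⁵ = 1.361×10⁻³ /K; ΔT = 26.13 K
ΔV = 1270 × 1.361×10⁻³ × 26.13 = 45.2 cm³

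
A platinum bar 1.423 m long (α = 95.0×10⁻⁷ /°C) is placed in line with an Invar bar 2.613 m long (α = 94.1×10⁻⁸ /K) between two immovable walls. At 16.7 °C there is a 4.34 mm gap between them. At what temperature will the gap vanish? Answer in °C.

Gap closes when ΔL₁ + ΔL₂ = 4.34 mm = 4.34×10⁻³ m
(α₁L₁ + α₂L₂)ΔT = g
α₁L₁ + α₂L₂ = 95.0×10⁻⁷×1.423 + 94.1×10⁻⁸×2.613 = 1.5977333×10⁻⁵ m/K
ΔT = 4.34×10⁻³ / 1.5977333×10⁻⁵ = 271.63 K
T = 16.7 + 271.63 = 288.33 °C

T = 288 °C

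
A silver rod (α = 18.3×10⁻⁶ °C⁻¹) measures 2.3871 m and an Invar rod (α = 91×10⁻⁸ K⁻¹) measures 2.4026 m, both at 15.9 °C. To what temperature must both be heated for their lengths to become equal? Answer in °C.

Equal length when α₁L₁ΔT − α₂L₂ΔT = L₂ − L₁ = 1.55×10⁻² m
α₁L₁ = 4.368393×10⁻⁵, α₂L₂ = 2.186366×10⁻⁶ → Δ(αL) = 4.1497564×10⁻⁵ m/K
ΔT = 1.55×10⁻² / 4.1497564×10⁻⁵ = 373.516 K, so T = 15.9 + 373.516 = 389.416 °C

T = 389.4 °C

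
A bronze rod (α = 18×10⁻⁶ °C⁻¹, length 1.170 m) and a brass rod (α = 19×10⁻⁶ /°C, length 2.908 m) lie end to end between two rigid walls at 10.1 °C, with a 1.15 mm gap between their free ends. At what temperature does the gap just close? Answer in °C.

α₁L₁ = 2.106×10⁻⁵ m/K, α₂L₂ = 5.5252×10⁻⁵ m/K → total 7.6312×10⁻⁵ m/K
ΔT = g/(α₁L₁+α₂L₂) = 1.15×10⁻³ / 7.6312×10⁻⁵ = 15.070 K
T = 10.1 + 15.070 = 25.170 °C

T = 25.2 °C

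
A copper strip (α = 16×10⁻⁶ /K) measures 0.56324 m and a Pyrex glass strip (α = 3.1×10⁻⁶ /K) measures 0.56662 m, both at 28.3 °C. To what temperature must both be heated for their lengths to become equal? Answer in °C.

T = 494.2 °C

L₁(1 + α₁ΔT) = L₂(1 + α₂ΔT) ⇒ ΔT = (L₂ − L₁)/(α₁L₁ − α₂L₂)
L₂ − L₁ = 0.56662 − 0.56324 = 3.38×10⁻³ m
α₁L₁ − α₂L₂ = 16×10⁻⁶×0.56324 − 3.1×10⁻⁶×0.56662 = 7.255318×10⁻⁶ m/K
ΔT = 3.38×10⁻³ / 7.255318×10⁻⁶ = 465.865 K
T = 28.3 + 465.865 = 494.165 °C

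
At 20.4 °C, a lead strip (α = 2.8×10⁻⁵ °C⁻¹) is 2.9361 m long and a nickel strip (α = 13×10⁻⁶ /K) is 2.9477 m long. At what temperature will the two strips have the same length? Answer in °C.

T = 284.7 °C

Equal length when α₁L₁ΔT − α₂L₂ΔT = L₂ − L₁ = 1.16×10⁻² m
α₁L₁ = 8.22108×10⁻⁵, α₂L₂ = 3.83201×10⁻⁵ → Δ(αL) = 4.38907×10⁻⁵ m/K
ΔT = 1.16×10⁻² / 4.38907×10⁻⁵ = 264.293 K, so T = 20.4 + 264.293 = 284.693 °C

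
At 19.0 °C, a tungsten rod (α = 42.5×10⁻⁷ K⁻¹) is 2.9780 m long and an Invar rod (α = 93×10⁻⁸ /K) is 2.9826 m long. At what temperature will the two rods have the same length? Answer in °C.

T = 484.5 °C

L₁(1 + α₁ΔT) = L₂(1 + α₂ΔT) ⇒ ΔT = (L₂ − L₁)/(α₁L₁ − α₂L₂)
L₂ − L₁ = 2.9826 − 2.9780 = 4.60×10⁻³ m
α₁L₁ − α₂L₂ = 42.5×10⁻⁷×2.9780 − 93×10⁻⁸×2.9826 = 9.882682×10⁻⁶ m/K
ΔT = 4.60×10⁻³ / 9.882682×10⁻⁶ = 465.461 K
T = 19.0 + 465.461 = 484.461 °C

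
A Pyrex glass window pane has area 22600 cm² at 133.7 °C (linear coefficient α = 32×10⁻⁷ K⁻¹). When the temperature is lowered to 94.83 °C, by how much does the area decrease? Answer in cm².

Area coefficient ≈ 2α; |ΔT| = 38.87 K
ΔA = 2αA₀ΔT = 2(32×10⁻⁷)(22600)(38.87) = 5.62 cm²

ΔA = 5.62 cm²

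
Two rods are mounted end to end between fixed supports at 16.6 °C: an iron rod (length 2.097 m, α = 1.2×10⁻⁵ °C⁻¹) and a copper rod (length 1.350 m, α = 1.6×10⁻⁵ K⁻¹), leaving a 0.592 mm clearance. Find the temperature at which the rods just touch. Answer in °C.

Gap closes when ΔL₁ + ΔL₂ = 0.592 mm = 5.92×10⁻⁴ m
(α₁L₁ + α₂L₂)ΔT = g
α₁L₁ + α₂L₂ = 1.2×10⁻⁵×2.097 + 1.6×10⁻⁵×1.350 = 4.6764×10⁻⁵ m/K
ΔT = 5.92×10⁻⁴ / 4.6764×10⁻⁵ = 12.659 K
T = 16.6 + 12.659 = 29.259 °C

T = 29.3 °C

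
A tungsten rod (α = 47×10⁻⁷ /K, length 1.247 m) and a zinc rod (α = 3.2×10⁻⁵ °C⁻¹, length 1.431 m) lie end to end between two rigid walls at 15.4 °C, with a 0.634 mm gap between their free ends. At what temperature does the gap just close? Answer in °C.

Gap closes when ΔL₁ + ΔL₂ = 0.634 mm = 6.34×10⁻⁴ m
(α₁L₁ + α₂L₂)ΔT = g
α₁L₁ + α₂L₂ = 47×10⁻⁷×1.247 + 3.2×10⁻⁵×1.431 = 5.16529×10⁻⁵ m/K
ΔT = 6.34×10⁻⁴ / 5.16529×10⁻⁵ = 12.274 K
T = 15.4 + 12.274 = 27.674 °C

T = 27.7 °C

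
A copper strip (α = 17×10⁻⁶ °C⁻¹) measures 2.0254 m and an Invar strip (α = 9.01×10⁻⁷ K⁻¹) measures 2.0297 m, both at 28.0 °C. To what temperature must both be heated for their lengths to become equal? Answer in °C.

T = 159.9 °C

Equal length when α₁L₁ΔT − α₂L₂ΔT = L₂ − L₁ = 4.30×10⁻³ m
α₁L₁ = 3.44318×10⁻⁵, α₂L₂ = 1.8287597×10⁻⁶ → Δ(αL) = 3.26030403×10⁻⁵ m/K
ΔT = 4.30×10⁻³ / 3.26030403×10⁻⁵ = 131.890 K, so T = 28.0 + 131.890 = 159.890 °C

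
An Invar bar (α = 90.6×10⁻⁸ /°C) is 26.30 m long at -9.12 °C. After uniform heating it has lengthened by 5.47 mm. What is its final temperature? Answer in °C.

ΔL = αL₀ΔT ⇒ ΔT = ΔL / (αL₀)
ΔT = 5.47×10⁻³ m / (90.6×10⁻⁸ × 26.30 m) = 229.56 K
T = -9.12 + 229.56 = 220.44 °C

T = 220 °C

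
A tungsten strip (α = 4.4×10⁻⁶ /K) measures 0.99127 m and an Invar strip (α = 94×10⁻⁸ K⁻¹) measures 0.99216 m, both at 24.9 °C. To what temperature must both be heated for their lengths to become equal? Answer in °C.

Equal length when α₁L₁ΔT − α₂L₂ΔT = L₂ − L₁ = 8.90×10⁻⁴ m
α₁L₁ = 4.361588×10⁻⁶, α₂L₂ = 9.326304×10⁻⁷ → Δ(αL) = 3.4289576×10⁻⁶ m/K
ΔT = 8.90×10⁻⁴ / 3.4289576×10⁻⁶ = 259.554 K, so T = 24.9 + 259.554 = 284.454 °C

T = 284.5 °C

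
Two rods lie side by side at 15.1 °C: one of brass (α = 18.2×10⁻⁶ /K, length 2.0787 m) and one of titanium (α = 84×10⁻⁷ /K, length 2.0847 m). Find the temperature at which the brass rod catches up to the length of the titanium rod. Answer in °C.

L₁(1 + α₁ΔT) = L₂(1 + α₂ΔT) ⇒ ΔT = (L₂ − L₁)/(α₁L₁ − α₂L₂)
L₂ − L₁ = 2.0847 − 2.0787 = 6.00×10⁻³ m
α₁L₁ − α₂L₂ = 18.2×10⁻⁶×2.0787 − 84×10⁻⁷×2.0847 = 2.032086×10⁻⁵ m/K
ΔT = 6.00×10⁻³ / 2.032086×10⁻⁵ = 295.263 K
T = 15.1 + 295.263 = 310.363 °C

T = 310.4 °C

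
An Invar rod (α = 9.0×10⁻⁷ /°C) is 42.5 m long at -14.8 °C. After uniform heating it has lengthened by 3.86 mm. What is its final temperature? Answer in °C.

ΔL = αL₀ΔT ⇒ ΔT = ΔL / (αL₀)
ΔT = 3.86×10⁻³ m / (9.0×10⁻⁷ × 42.5 m) = 100.915 K
T = -14.8 + 100.915 = 86.115 °C

T = 86.1 °C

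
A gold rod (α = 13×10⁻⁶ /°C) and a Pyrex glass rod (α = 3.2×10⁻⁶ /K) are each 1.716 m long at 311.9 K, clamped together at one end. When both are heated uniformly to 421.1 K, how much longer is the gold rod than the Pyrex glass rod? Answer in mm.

ΔT = 109.2 K
gold: ΔL = 13×10⁻⁶ × 1.716 m × 109.2 = 2.4360×10⁻³ m = 2.4360 mm
Pyrex glass: ΔL = 3.2×10⁻⁶ × 1.716 m × 109.2 = 5.9964×10⁻⁴ m = 0.59964 mm
difference = 2.4360 − 0.59964 = 1.83636 mm

1.84 mm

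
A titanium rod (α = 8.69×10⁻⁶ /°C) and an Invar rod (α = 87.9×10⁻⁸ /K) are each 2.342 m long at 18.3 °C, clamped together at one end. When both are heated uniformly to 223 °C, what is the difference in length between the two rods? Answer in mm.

ΔT = 204.7 K
titanium: ΔL = 8.69×10⁻⁶ × 2.342 m × 204.7 = 4.1661×10⁻³ m = 4.1661 mm
Invar: ΔL = 87.9×10⁻⁸ × 2.342 m × 204.7 = 4.2140×10⁻⁴ m = 0.42140 mm
difference = 4.1661 − 0.42140 = 3.7447 mm

3.74 mm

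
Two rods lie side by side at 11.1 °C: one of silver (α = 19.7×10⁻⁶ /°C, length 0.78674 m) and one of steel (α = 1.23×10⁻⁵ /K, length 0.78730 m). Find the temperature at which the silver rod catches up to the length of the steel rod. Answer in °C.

T = 107.4 °C

L₁(1 + α₁ΔT) = L₂(1 + α₂ΔT) ⇒ ΔT = (L₂ − L₁)/(α₁L₁ − α₂L₂)
L₂ − L₁ = 0.78730 − 0.78674 = 5.60×10⁻⁴ m
α₁L₁ − α₂L₂ = 19.7×10⁻⁶×0.78674 − 1.23×10⁻⁵×0.78730 = 5.814988×10⁻⁶ m/K
ΔT = 5.60×10⁻⁴ / 5.814988×10⁻⁶ = 96.303 K
T = 11.1 + 96.303 = 107.403 °C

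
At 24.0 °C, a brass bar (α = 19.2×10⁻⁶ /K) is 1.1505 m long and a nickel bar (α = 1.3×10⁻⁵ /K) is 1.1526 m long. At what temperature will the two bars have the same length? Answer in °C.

T = 319.5 °C

Equal length when α₁L₁ΔT − α₂L₂ΔT = L₂ − L₁ = 2.10×10⁻³ m
α₁L₁ = 2.20896×10⁻⁵, α₂L₂ = 1.49838×10⁻⁵ → Δ(αL) = 7.1058×10⁻⁶ m/K
ΔT = 2.10×10⁻³ / 7.1058×10⁻⁶ = 295.533 K, so T = 24.0 + 295.533 = 319.533 °C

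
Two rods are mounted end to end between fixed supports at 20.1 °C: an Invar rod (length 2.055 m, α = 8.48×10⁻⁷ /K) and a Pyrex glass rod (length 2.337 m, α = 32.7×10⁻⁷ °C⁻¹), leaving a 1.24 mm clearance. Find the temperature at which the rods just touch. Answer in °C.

α₁L₁ = 1.74264×10⁻⁶ m/K, α₂L₂ = 7.64199×10⁻⁶ m/K → total 9.38463×10⁻⁶ m/K
ΔT = g/(α₁L₁+α₂L₂) = 1.24×10⁻³ / 9.38463×10⁻⁶ = 132.13 K
T = 20.1 + 132.13 = 152.23 °C

T = 152 °C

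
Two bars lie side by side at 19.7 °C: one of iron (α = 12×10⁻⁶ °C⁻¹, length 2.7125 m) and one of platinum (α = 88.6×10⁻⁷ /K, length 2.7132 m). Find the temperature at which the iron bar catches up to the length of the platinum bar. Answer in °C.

T = 101.9 °C

L₁(1 + α₁ΔT) = L₂(1 + α₂ΔT) ⇒ ΔT = (L₂ − L₁)/(α₁L₁ − α₂L₂)
L₂ − L₁ = 2.7132 − 2.7125 = 7.00×10⁻⁴ m
α₁L₁ − α₂L₂ = 12×10⁻⁶×2.7125 − 88.6×10⁻⁷×2.7132 = 8.511048×10⁻⁶ m/K
ΔT = 7.00×10⁻⁴ / 8.511048×10⁻⁶ = 82.246 K
T = 19.7 + 82.246 = 101.946 °C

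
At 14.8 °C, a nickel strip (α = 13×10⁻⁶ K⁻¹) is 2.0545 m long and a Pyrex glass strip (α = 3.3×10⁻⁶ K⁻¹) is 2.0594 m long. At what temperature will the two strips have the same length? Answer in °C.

L₁(1 + α₁ΔT) = L₂(1 + α₂ΔT) ⇒ ΔT = (L₂ − L₁)/(α₁L₁ − α₂L₂)
L₂ − L₁ = 2.0594 − 2.0545 = 4.90×10⁻³ m
α₁L₁ − α₂L₂ = 13×10⁻⁶×2.0545 − 3.3×10⁻⁶×2.0594 = 1.991248×10⁻⁵ m/K
ΔT = 4.90×10⁻³ / 1.991248×10⁻⁵ = 246.077 K
T = 14.8 + 246.077 = 260.877 °C

T = 260.9 °C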